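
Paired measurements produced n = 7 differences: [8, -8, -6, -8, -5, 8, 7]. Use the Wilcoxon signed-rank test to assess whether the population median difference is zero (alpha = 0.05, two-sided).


Step 1: Drop any zero differences (none here) and take |d_i|.
|d| = [8, 8, 6, 8, 5, 8, 7]
Step 2: Midrank |d_i| (ties get averaged ranks).
ranks: |8|->5.5, |8|->5.5, |6|->2, |8|->5.5, |5|->1, |8|->5.5, |7|->3
Step 3: Attach original signs; sum ranks with positive sign and with negative sign.
W+ = 5.5 + 5.5 + 3 = 14
W- = 5.5 + 2 + 5.5 + 1 = 14
(Check: W+ + W- = 28 should equal n(n+1)/2 = 28.)
Step 4: Test statistic W = min(W+, W-) = 14.
Step 5: Ties in |d|, so use the tie-corrected normal approximation.
        E[W] = n(n+1)/4 = 7*8/4 = 14.
        Tie groups: |d|=8 (t=4); sum(t^3 - t) = 60.
        Var[W] = n(n+1)(2n+1)/24 - sum(t^3-t)/48 = 840/24 - 60/48 = 33.75.
        z = (W - E[W]) / sqrt(Var[W]) = (14 - 14) / 5.8095 = 0.0000.
        Two-sided p = 2*Phi(z) = 1.000000.
Step 6: alpha = 0.05. fail to reject H0.

W+ = 14, W- = 14, W = min = 14, p = 1.000000, fail to reject H0.


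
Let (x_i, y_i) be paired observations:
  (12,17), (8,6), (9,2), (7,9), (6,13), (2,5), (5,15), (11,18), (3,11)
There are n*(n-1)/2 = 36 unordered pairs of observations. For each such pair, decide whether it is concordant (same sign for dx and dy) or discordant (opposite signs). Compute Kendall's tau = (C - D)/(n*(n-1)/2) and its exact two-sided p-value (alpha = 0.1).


Step 1: Enumerate the 36 unordered pairs (i,j) with i<j and classify each by sign(x_j-x_i) * sign(y_j-y_i).
  (1,2):dx=-4,dy=-11->C; (1,3):dx=-3,dy=-15->C; (1,4):dx=-5,dy=-8->C; (1,5):dx=-6,dy=-4->C
  (1,6):dx=-10,dy=-12->C; (1,7):dx=-7,dy=-2->C; (1,8):dx=-1,dy=+1->D; (1,9):dx=-9,dy=-6->C
  (2,3):dx=+1,dy=-4->D; (2,4):dx=-1,dy=+3->D; (2,5):dx=-2,dy=+7->D; (2,6):dx=-6,dy=-1->C
  (2,7):dx=-3,dy=+9->D; (2,8):dx=+3,dy=+12->C; (2,9):dx=-5,dy=+5->D; (3,4):dx=-2,dy=+7->D
  (3,5):dx=-3,dy=+11->D; (3,6):dx=-7,dy=+3->D; (3,7):dx=-4,dy=+13->D; (3,8):dx=+2,dy=+16->C
  (3,9):dx=-6,dy=+9->D; (4,5):dx=-1,dy=+4->D; (4,6):dx=-5,dy=-4->C; (4,7):dx=-2,dy=+6->D
  (4,8):dx=+4,dy=+9->C; (4,9):dx=-4,dy=+2->D; (5,6):dx=-4,dy=-8->C; (5,7):dx=-1,dy=+2->D
  (5,8):dx=+5,dy=+5->C; (5,9):dx=-3,dy=-2->C; (6,7):dx=+3,dy=+10->C; (6,8):dx=+9,dy=+13->C
  (6,9):dx=+1,dy=+6->C; (7,8):dx=+6,dy=+3->C; (7,9):dx=-2,dy=-4->C; (8,9):dx=-8,dy=-7->C
Step 2: C = 21, D = 15, total pairs = 36.
Step 3: tau = (C - D)/(n(n-1)/2) = (21 - 15)/36 = 0.166667.
Step 4: Exact two-sided p-value (enumerate n! = 362880 permutations of y under H0): p = 0.612202.
Step 5: alpha = 0.1. fail to reject H0.

tau_b = 0.1667 (C=21, D=15), p = 0.612202, fail to reject H0.


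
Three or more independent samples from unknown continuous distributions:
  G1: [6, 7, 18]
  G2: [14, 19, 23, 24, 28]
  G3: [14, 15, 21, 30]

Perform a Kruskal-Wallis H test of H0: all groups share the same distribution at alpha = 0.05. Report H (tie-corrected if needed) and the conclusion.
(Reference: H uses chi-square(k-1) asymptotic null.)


Step 1: Combine all N = 12 observations and assign midranks.
sorted (value, group, rank): (6,G1,1), (7,G1,2), (14,G2,3.5), (14,G3,3.5), (15,G3,5), (18,G1,6), (19,G2,7), (21,G3,8), (23,G2,9), (24,G2,10), (28,G2,11), (30,G3,12)
Step 2: Sum ranks within each group.
R_1 = 9 (n_1 = 3)
R_2 = 40.5 (n_2 = 5)
R_3 = 28.5 (n_3 = 4)
Step 3: H = 12/(N(N+1)) * sum(R_i^2/n_i) - 3(N+1)
     = 12/(12*13) * (9^2/3 + 40.5^2/5 + 28.5^2/4) - 3*13
     = 0.076923 * 558.112 - 39
     = 3.931731.
Step 4: Ties present; correction factor C = 1 - 6/(12^3 - 12) = 0.996503. Corrected H = 3.931731 / 0.996503 = 3.945526.
Step 5: Under H0, H ~ chi^2(2); p-value = 0.139072.
Step 6: alpha = 0.05. fail to reject H0.

H = 3.9455, df = 2, p = 0.139072, fail to reject H0.


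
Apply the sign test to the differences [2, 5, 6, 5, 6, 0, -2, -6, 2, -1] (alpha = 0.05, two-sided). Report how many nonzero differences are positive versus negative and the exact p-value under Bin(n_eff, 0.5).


Step 1: Discard zero differences. Original n = 10; n_eff = number of nonzero differences = 9.
Nonzero differences (with sign): +2, +5, +6, +5, +6, -2, -6, +2, -1
Step 2: Count signs: positive = 6, negative = 3.
Step 3: Under H0: P(positive) = 0.5, so the number of positives S ~ Bin(9, 0.5).
Step 4: Two-sided exact p-value = sum of Bin(9,0.5) probabilities at or below the observed probability = 0.507812.
Step 5: alpha = 0.05. fail to reject H0.

n_eff = 9, pos = 6, neg = 3, p = 0.507812, fail to reject H0.


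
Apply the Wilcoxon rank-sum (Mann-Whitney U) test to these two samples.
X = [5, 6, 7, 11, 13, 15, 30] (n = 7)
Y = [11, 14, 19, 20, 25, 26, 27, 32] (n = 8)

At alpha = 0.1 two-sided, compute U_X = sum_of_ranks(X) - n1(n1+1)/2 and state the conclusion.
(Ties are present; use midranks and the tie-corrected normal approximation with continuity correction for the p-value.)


Step 1: Combine and sort all 15 observations; assign midranks.
sorted (value, group): (5,X), (6,X), (7,X), (11,X), (11,Y), (13,X), (14,Y), (15,X), (19,Y), (20,Y), (25,Y), (26,Y), (27,Y), (30,X), (32,Y)
ranks: 5->1, 6->2, 7->3, 11->4.5, 11->4.5, 13->6, 14->7, 15->8, 19->9, 20->10, 25->11, 26->12, 27->13, 30->14, 32->15
Step 2: Rank sum for X: R1 = 1 + 2 + 3 + 4.5 + 6 + 8 + 14 = 38.5.
Step 3: U_X = R1 - n1(n1+1)/2 = 38.5 - 7*8/2 = 38.5 - 28 = 10.5.
       U_Y = n1*n2 - U_X = 56 - 10.5 = 45.5.
Step 4: Ties are present, so use the tie-corrected normal approximation (with continuity correction) for the p-value.
Step 5: p-value = 0.048939; compare to alpha = 0.1. reject H0.

U_X = 10.5, p = 0.048939, reject H0 at alpha = 0.1.


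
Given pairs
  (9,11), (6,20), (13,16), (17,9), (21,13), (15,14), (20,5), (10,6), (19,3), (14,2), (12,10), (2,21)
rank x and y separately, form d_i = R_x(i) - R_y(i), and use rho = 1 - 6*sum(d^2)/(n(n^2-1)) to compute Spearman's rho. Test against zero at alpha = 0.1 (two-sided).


Step 1: Rank x and y separately (midranks; no ties here).
rank(x): 9->3, 6->2, 13->6, 17->9, 21->12, 15->8, 20->11, 10->4, 19->10, 14->7, 12->5, 2->1
rank(y): 11->7, 20->11, 16->10, 9->5, 13->8, 14->9, 5->3, 6->4, 3->2, 2->1, 10->6, 21->12
Step 2: d_i = R_x(i) - R_y(i); compute d_i^2.
  (3-7)^2=16, (2-11)^2=81, (6-10)^2=16, (9-5)^2=16, (12-8)^2=16, (8-9)^2=1, (11-3)^2=64, (4-4)^2=0, (10-2)^2=64, (7-1)^2=36, (5-6)^2=1, (1-12)^2=121
sum(d^2) = 432.
Step 3: rho = 1 - 6*432 / (12*(12^2 - 1)) = 1 - 2592/1716 = -0.510490.
Step 4: Under H0, t = rho * sqrt((n-2)/(1-rho^2)) = -1.8774 ~ t(10).
Step 5: Two-sided p-value from the t-distribution with 10 df = 0.089914.
Step 6: alpha = 0.1. reject H0.

rho = -0.5105, p = 0.089914, reject H0 at alpha = 0.1.


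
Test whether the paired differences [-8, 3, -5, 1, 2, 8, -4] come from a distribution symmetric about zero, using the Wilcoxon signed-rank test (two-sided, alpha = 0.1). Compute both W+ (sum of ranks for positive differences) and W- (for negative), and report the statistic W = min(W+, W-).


Step 1: Drop any zero differences (none here) and take |d_i|.
|d| = [8, 3, 5, 1, 2, 8, 4]
Step 2: Midrank |d_i| (ties get averaged ranks).
ranks: |8|->6.5, |3|->3, |5|->5, |1|->1, |2|->2, |8|->6.5, |4|->4
Step 3: Attach original signs; sum ranks with positive sign and with negative sign.
W+ = 3 + 1 + 2 + 6.5 = 12.5
W- = 6.5 + 5 + 4 = 15.5
(Check: W+ + W- = 28 should equal n(n+1)/2 = 28.)
Step 4: Test statistic W = min(W+, W-) = 12.5.
Step 5: Ties in |d|, so use the tie-corrected normal approximation.
        E[W] = n(n+1)/4 = 7*8/4 = 14.
        Tie groups: |d|=8 (t=2); sum(t^3 - t) = 6.
        Var[W] = n(n+1)(2n+1)/24 - sum(t^3-t)/48 = 840/24 - 6/48 = 34.875.
        z = (W - E[W]) / sqrt(Var[W]) = (12.5 - 14) / 5.9055 = -0.2540.
        Two-sided p = 2*Phi(z) = 0.799495.
Step 6: alpha = 0.1. fail to reject H0.

W+ = 12.5, W- = 15.5, W = min = 12.5, p = 0.799495, fail to reject H0.


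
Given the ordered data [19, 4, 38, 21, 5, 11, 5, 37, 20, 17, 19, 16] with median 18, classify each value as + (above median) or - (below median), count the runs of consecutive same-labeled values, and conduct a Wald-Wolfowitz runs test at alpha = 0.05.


Step 1: Compute median = 18; label A = above, B = below.
Labels in order: ABAABBBAABAB  (n_A = 6, n_B = 6)
Step 2: Count runs R = 8.
Step 3: Under H0 (random ordering), E[R] = 2*n_A*n_B/(n_A+n_B) + 1 = 2*6*6/12 + 1 = 7.0000.
        Var[R] = 2*n_A*n_B*(2*n_A*n_B - n_A - n_B) / ((n_A+n_B)^2 * (n_A+n_B-1)) = 4320/1584 = 2.7273.
        SD[R] = 1.6514.
Step 4: Continuity-corrected z = (R - 0.5 - E[R]) / SD[R] = (8 - 0.5 - 7.0000) / 1.6514 = 0.3028.
Step 5: Two-sided p-value via normal approximation = 2*(1 - Phi(|z|)) = 0.762069.
Step 6: alpha = 0.05. fail to reject H0.

R = 8, z = 0.3028, p = 0.762069, fail to reject H0.


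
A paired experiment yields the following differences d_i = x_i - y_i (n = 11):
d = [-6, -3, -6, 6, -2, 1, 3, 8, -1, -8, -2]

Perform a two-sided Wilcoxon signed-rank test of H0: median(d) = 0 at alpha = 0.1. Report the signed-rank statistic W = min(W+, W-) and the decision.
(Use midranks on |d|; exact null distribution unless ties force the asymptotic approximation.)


Step 1: Drop any zero differences (none here) and take |d_i|.
|d| = [6, 3, 6, 6, 2, 1, 3, 8, 1, 8, 2]
Step 2: Midrank |d_i| (ties get averaged ranks).
ranks: |6|->8, |3|->5.5, |6|->8, |6|->8, |2|->3.5, |1|->1.5, |3|->5.5, |8|->10.5, |1|->1.5, |8|->10.5, |2|->3.5
Step 3: Attach original signs; sum ranks with positive sign and with negative sign.
W+ = 8 + 1.5 + 5.5 + 10.5 = 25.5
W- = 8 + 5.5 + 8 + 3.5 + 1.5 + 10.5 + 3.5 = 40.5
(Check: W+ + W- = 66 should equal n(n+1)/2 = 66.)
Step 4: Test statistic W = min(W+, W-) = 25.5.
Step 5: Ties in |d|, so use the tie-corrected normal approximation.
        E[W] = n(n+1)/4 = 11*12/4 = 33.
        Tie groups: |d|=1 (t=2), |d|=2 (t=2), |d|=3 (t=2), |d|=6 (t=3), |d|=8 (t=2); sum(t^3 - t) = 48.
        Var[W] = n(n+1)(2n+1)/24 - sum(t^3-t)/48 = 3036/24 - 48/48 = 125.5.
        z = (W - E[W]) / sqrt(Var[W]) = (25.5 - 33) / 11.2027 = -0.6695.
        Two-sided p = 2*Phi(z) = 0.503188.
Step 6: alpha = 0.1. fail to reject H0.

W+ = 25.5, W- = 40.5, W = min = 25.5, p = 0.503188, fail to reject H0.


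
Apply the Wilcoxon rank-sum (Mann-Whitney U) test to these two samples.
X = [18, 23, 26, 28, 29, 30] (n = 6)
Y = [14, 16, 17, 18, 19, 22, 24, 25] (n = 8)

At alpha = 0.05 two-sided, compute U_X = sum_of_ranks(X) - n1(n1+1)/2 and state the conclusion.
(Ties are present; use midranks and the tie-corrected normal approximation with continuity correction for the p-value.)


Step 1: Combine and sort all 14 observations; assign midranks.
sorted (value, group): (14,Y), (16,Y), (17,Y), (18,X), (18,Y), (19,Y), (22,Y), (23,X), (24,Y), (25,Y), (26,X), (28,X), (29,X), (30,X)
ranks: 14->1, 16->2, 17->3, 18->4.5, 18->4.5, 19->6, 22->7, 23->8, 24->9, 25->10, 26->11, 28->12, 29->13, 30->14
Step 2: Rank sum for X: R1 = 4.5 + 8 + 11 + 12 + 13 + 14 = 62.5.
Step 3: U_X = R1 - n1(n1+1)/2 = 62.5 - 6*7/2 = 62.5 - 21 = 41.5.
       U_Y = n1*n2 - U_X = 48 - 41.5 = 6.5.
Step 4: Ties are present, so use the tie-corrected normal approximation (with continuity correction) for the p-value.
Step 5: p-value = 0.028013; compare to alpha = 0.05. reject H0.

U_X = 41.5, p = 0.028013, reject H0 at alpha = 0.05.


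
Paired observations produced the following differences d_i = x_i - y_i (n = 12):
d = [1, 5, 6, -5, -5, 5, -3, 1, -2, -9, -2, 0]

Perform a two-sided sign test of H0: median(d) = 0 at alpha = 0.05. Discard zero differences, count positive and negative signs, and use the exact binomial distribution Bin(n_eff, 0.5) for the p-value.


Step 1: Discard zero differences. Original n = 12; n_eff = number of nonzero differences = 11.
Nonzero differences (with sign): +1, +5, +6, -5, -5, +5, -3, +1, -2, -9, -2
Step 2: Count signs: positive = 5, negative = 6.
Step 3: Under H0: P(positive) = 0.5, so the number of positives S ~ Bin(11, 0.5).
Step 4: Two-sided exact p-value = sum of Bin(11,0.5) probabilities at or below the observed probability = 1.000000.
Step 5: alpha = 0.05. fail to reject H0.

n_eff = 11, pos = 5, neg = 6, p = 1.000000, fail to reject H0.


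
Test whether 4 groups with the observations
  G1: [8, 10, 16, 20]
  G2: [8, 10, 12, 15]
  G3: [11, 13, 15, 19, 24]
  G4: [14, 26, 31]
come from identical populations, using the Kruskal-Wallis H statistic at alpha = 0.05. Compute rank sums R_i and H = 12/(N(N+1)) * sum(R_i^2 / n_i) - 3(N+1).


Step 1: Combine all N = 16 observations and assign midranks.
sorted (value, group, rank): (8,G1,1.5), (8,G2,1.5), (10,G1,3.5), (10,G2,3.5), (11,G3,5), (12,G2,6), (13,G3,7), (14,G4,8), (15,G2,9.5), (15,G3,9.5), (16,G1,11), (19,G3,12), (20,G1,13), (24,G3,14), (26,G4,15), (31,G4,16)
Step 2: Sum ranks within each group.
R_1 = 29 (n_1 = 4)
R_2 = 20.5 (n_2 = 4)
R_3 = 47.5 (n_3 = 5)
R_4 = 39 (n_4 = 3)
Step 3: H = 12/(N(N+1)) * sum(R_i^2/n_i) - 3(N+1)
     = 12/(16*17) * (29^2/4 + 20.5^2/4 + 47.5^2/5 + 39^2/3) - 3*17
     = 0.044118 * 1273.56 - 51
     = 5.186581.
Step 4: Ties present; correction factor C = 1 - 18/(16^3 - 16) = 0.995588. Corrected H = 5.186581 / 0.995588 = 5.209564.
Step 5: Under H0, H ~ chi^2(3); p-value = 0.157079.
Step 6: alpha = 0.05. fail to reject H0.

H = 5.2096, df = 3, p = 0.157079, fail to reject H0.


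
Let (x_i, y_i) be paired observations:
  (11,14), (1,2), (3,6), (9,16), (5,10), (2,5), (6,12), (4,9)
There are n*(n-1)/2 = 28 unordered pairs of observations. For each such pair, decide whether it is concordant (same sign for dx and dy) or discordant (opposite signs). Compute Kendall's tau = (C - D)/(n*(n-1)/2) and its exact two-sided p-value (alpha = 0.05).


Step 1: Enumerate the 28 unordered pairs (i,j) with i<j and classify each by sign(x_j-x_i) * sign(y_j-y_i).
  (1,2):dx=-10,dy=-12->C; (1,3):dx=-8,dy=-8->C; (1,4):dx=-2,dy=+2->D; (1,5):dx=-6,dy=-4->C
  (1,6):dx=-9,dy=-9->C; (1,7):dx=-5,dy=-2->C; (1,8):dx=-7,dy=-5->C; (2,3):dx=+2,dy=+4->C
  (2,4):dx=+8,dy=+14->C; (2,5):dx=+4,dy=+8->C; (2,6):dx=+1,dy=+3->C; (2,7):dx=+5,dy=+10->C
  (2,8):dx=+3,dy=+7->C; (3,4):dx=+6,dy=+10->C; (3,5):dx=+2,dy=+4->C; (3,6):dx=-1,dy=-1->C
  (3,7):dx=+3,dy=+6->C; (3,8):dx=+1,dy=+3->C; (4,5):dx=-4,dy=-6->C; (4,6):dx=-7,dy=-11->C
  (4,7):dx=-3,dy=-4->C; (4,8):dx=-5,dy=-7->C; (5,6):dx=-3,dy=-5->C; (5,7):dx=+1,dy=+2->C
  (5,8):dx=-1,dy=-1->C; (6,7):dx=+4,dy=+7->C; (6,8):dx=+2,dy=+4->C; (7,8):dx=-2,dy=-3->C
Step 2: C = 27, D = 1, total pairs = 28.
Step 3: tau = (C - D)/(n(n-1)/2) = (27 - 1)/28 = 0.928571.
Step 4: Exact two-sided p-value (enumerate n! = 40320 permutations of y under H0): p = 0.000397.
Step 5: alpha = 0.05. reject H0.

tau_b = 0.9286 (C=27, D=1), p = 0.000397, reject H0.


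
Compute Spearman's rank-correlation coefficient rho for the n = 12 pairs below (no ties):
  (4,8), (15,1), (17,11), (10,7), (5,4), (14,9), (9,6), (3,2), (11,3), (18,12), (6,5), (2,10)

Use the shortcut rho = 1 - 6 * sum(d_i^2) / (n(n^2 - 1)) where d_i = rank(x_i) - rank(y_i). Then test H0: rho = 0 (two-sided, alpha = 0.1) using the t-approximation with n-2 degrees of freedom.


Step 1: Rank x and y separately (midranks; no ties here).
rank(x): 4->3, 15->10, 17->11, 10->7, 5->4, 14->9, 9->6, 3->2, 11->8, 18->12, 6->5, 2->1
rank(y): 8->8, 1->1, 11->11, 7->7, 4->4, 9->9, 6->6, 2->2, 3->3, 12->12, 5->5, 10->10
Step 2: d_i = R_x(i) - R_y(i); compute d_i^2.
  (3-8)^2=25, (10-1)^2=81, (11-11)^2=0, (7-7)^2=0, (4-4)^2=0, (9-9)^2=0, (6-6)^2=0, (2-2)^2=0, (8-3)^2=25, (12-12)^2=0, (5-5)^2=0, (1-10)^2=81
sum(d^2) = 212.
Step 3: rho = 1 - 6*212 / (12*(12^2 - 1)) = 1 - 1272/1716 = 0.258741.
Step 4: Under H0, t = rho * sqrt((n-2)/(1-rho^2)) = 0.8471 ~ t(10).
Step 5: Two-sided p-value from the t-distribution with 10 df = 0.416775.
Step 6: alpha = 0.1. fail to reject H0.

rho = 0.2587, p = 0.416775, fail to reject H0 at alpha = 0.1.


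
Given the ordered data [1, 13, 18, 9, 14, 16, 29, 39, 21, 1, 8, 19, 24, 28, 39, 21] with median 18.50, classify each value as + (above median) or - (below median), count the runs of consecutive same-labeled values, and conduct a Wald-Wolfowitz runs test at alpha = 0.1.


Step 1: Compute median = 18.50; label A = above, B = below.
Labels in order: BBBBBBAAABBAAAAA  (n_A = 8, n_B = 8)
Step 2: Count runs R = 4.
Step 3: Under H0 (random ordering), E[R] = 2*n_A*n_B/(n_A+n_B) + 1 = 2*8*8/16 + 1 = 9.0000.
        Var[R] = 2*n_A*n_B*(2*n_A*n_B - n_A - n_B) / ((n_A+n_B)^2 * (n_A+n_B-1)) = 14336/3840 = 3.7333.
        SD[R] = 1.9322.
Step 4: Continuity-corrected z = (R + 0.5 - E[R]) / SD[R] = (4 + 0.5 - 9.0000) / 1.9322 = -2.3290.
Step 5: Two-sided p-value via normal approximation = 2*(1 - Phi(|z|)) = 0.019861.
Step 6: alpha = 0.1. reject H0.

R = 4, z = -2.3290, p = 0.019861, reject H0.


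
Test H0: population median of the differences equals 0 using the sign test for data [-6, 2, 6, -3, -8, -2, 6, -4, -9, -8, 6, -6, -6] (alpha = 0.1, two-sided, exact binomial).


Step 1: Discard zero differences. Original n = 13; n_eff = number of nonzero differences = 13.
Nonzero differences (with sign): -6, +2, +6, -3, -8, -2, +6, -4, -9, -8, +6, -6, -6
Step 2: Count signs: positive = 4, negative = 9.
Step 3: Under H0: P(positive) = 0.5, so the number of positives S ~ Bin(13, 0.5).
Step 4: Two-sided exact p-value = sum of Bin(13,0.5) probabilities at or below the observed probability = 0.266846.
Step 5: alpha = 0.1. fail to reject H0.

n_eff = 13, pos = 4, neg = 9, p = 0.266846, fail to reject H0.


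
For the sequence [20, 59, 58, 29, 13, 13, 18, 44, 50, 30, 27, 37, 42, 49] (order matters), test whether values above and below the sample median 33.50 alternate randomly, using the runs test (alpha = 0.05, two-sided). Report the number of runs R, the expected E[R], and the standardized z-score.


Step 1: Compute median = 33.50; label A = above, B = below.
Labels in order: BAABBBBAABBAAA  (n_A = 7, n_B = 7)
Step 2: Count runs R = 6.
Step 3: Under H0 (random ordering), E[R] = 2*n_A*n_B/(n_A+n_B) + 1 = 2*7*7/14 + 1 = 8.0000.
        Var[R] = 2*n_A*n_B*(2*n_A*n_B - n_A - n_B) / ((n_A+n_B)^2 * (n_A+n_B-1)) = 8232/2548 = 3.2308.
        SD[R] = 1.7974.
Step 4: Continuity-corrected z = (R + 0.5 - E[R]) / SD[R] = (6 + 0.5 - 8.0000) / 1.7974 = -0.8345.
Step 5: Two-sided p-value via normal approximation = 2*(1 - Phi(|z|)) = 0.403986.
Step 6: alpha = 0.05. fail to reject H0.

R = 6, z = -0.8345, p = 0.403986, fail to reject H0.


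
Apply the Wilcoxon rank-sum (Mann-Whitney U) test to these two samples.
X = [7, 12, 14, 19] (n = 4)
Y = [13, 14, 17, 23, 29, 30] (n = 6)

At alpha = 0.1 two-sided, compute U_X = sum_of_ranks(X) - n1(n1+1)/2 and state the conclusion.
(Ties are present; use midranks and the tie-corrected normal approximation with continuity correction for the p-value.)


Step 1: Combine and sort all 10 observations; assign midranks.
sorted (value, group): (7,X), (12,X), (13,Y), (14,X), (14,Y), (17,Y), (19,X), (23,Y), (29,Y), (30,Y)
ranks: 7->1, 12->2, 13->3, 14->4.5, 14->4.5, 17->6, 19->7, 23->8, 29->9, 30->10
Step 2: Rank sum for X: R1 = 1 + 2 + 4.5 + 7 = 14.5.
Step 3: U_X = R1 - n1(n1+1)/2 = 14.5 - 4*5/2 = 14.5 - 10 = 4.5.
       U_Y = n1*n2 - U_X = 24 - 4.5 = 19.5.
Step 4: Ties are present, so use the tie-corrected normal approximation (with continuity correction) for the p-value.
Step 5: p-value = 0.134407; compare to alpha = 0.1. fail to reject H0.

U_X = 4.5, p = 0.134407, fail to reject H0 at alpha = 0.1.


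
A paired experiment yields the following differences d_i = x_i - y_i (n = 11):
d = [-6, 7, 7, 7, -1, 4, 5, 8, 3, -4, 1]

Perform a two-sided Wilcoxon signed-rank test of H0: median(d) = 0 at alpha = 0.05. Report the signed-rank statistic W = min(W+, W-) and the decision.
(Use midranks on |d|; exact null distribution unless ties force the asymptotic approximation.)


Step 1: Drop any zero differences (none here) and take |d_i|.
|d| = [6, 7, 7, 7, 1, 4, 5, 8, 3, 4, 1]
Step 2: Midrank |d_i| (ties get averaged ranks).
ranks: |6|->7, |7|->9, |7|->9, |7|->9, |1|->1.5, |4|->4.5, |5|->6, |8|->11, |3|->3, |4|->4.5, |1|->1.5
Step 3: Attach original signs; sum ranks with positive sign and with negative sign.
W+ = 9 + 9 + 9 + 4.5 + 6 + 11 + 3 + 1.5 = 53
W- = 7 + 1.5 + 4.5 = 13
(Check: W+ + W- = 66 should equal n(n+1)/2 = 66.)
Step 4: Test statistic W = min(W+, W-) = 13.
Step 5: Ties in |d|, so use the tie-corrected normal approximation.
        E[W] = n(n+1)/4 = 11*12/4 = 33.
        Tie groups: |d|=1 (t=2), |d|=4 (t=2), |d|=7 (t=3); sum(t^3 - t) = 36.
        Var[W] = n(n+1)(2n+1)/24 - sum(t^3-t)/48 = 3036/24 - 36/48 = 125.75.
        z = (W - E[W]) / sqrt(Var[W]) = (13 - 33) / 11.2138 = -1.7835.
        Two-sided p = 2*Phi(z) = 0.074503.
Step 6: alpha = 0.05. fail to reject H0.

W+ = 53, W- = 13, W = min = 13, p = 0.074503, fail to reject H0.


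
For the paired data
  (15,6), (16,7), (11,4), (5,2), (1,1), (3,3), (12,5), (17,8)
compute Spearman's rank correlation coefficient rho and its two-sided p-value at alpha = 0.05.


Step 1: Rank x and y separately (midranks; no ties here).
rank(x): 15->6, 16->7, 11->4, 5->3, 1->1, 3->2, 12->5, 17->8
rank(y): 6->6, 7->7, 4->4, 2->2, 1->1, 3->3, 5->5, 8->8
Step 2: d_i = R_x(i) - R_y(i); compute d_i^2.
  (6-6)^2=0, (7-7)^2=0, (4-4)^2=0, (3-2)^2=1, (1-1)^2=0, (2-3)^2=1, (5-5)^2=0, (8-8)^2=0
sum(d^2) = 2.
Step 3: rho = 1 - 6*2 / (8*(8^2 - 1)) = 1 - 12/504 = 0.976190.
Step 4: Under H0, t = rho * sqrt((n-2)/(1-rho^2)) = 11.0235 ~ t(6).
Step 5: Two-sided p-value from the t-distribution with 6 df = 0.000033.
Step 6: alpha = 0.05. reject H0.

rho = 0.9762, p = 0.000033, reject H0 at alpha = 0.05.


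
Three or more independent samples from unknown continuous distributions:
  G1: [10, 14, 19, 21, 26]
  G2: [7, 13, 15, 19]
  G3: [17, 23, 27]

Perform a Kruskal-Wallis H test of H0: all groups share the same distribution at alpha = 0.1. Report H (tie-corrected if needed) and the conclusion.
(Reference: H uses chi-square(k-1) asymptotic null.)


Step 1: Combine all N = 12 observations and assign midranks.
sorted (value, group, rank): (7,G2,1), (10,G1,2), (13,G2,3), (14,G1,4), (15,G2,5), (17,G3,6), (19,G1,7.5), (19,G2,7.5), (21,G1,9), (23,G3,10), (26,G1,11), (27,G3,12)
Step 2: Sum ranks within each group.
R_1 = 33.5 (n_1 = 5)
R_2 = 16.5 (n_2 = 4)
R_3 = 28 (n_3 = 3)
Step 3: H = 12/(N(N+1)) * sum(R_i^2/n_i) - 3(N+1)
     = 12/(12*13) * (33.5^2/5 + 16.5^2/4 + 28^2/3) - 3*13
     = 0.076923 * 553.846 - 39
     = 3.603526.
Step 4: Ties present; correction factor C = 1 - 6/(12^3 - 12) = 0.996503. Corrected H = 3.603526 / 0.996503 = 3.616170.
Step 5: Under H0, H ~ chi^2(2); p-value = 0.163968.
Step 6: alpha = 0.1. fail to reject H0.

H = 3.6162, df = 2, p = 0.163968, fail to reject H0.


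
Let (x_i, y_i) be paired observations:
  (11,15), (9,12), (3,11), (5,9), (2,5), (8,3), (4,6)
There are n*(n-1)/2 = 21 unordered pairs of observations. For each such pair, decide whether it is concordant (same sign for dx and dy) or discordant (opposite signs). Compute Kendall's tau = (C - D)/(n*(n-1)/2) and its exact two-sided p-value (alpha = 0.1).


Step 1: Enumerate the 21 unordered pairs (i,j) with i<j and classify each by sign(x_j-x_i) * sign(y_j-y_i).
  (1,2):dx=-2,dy=-3->C; (1,3):dx=-8,dy=-4->C; (1,4):dx=-6,dy=-6->C; (1,5):dx=-9,dy=-10->C
  (1,6):dx=-3,dy=-12->C; (1,7):dx=-7,dy=-9->C; (2,3):dx=-6,dy=-1->C; (2,4):dx=-4,dy=-3->C
  (2,5):dx=-7,dy=-7->C; (2,6):dx=-1,dy=-9->C; (2,7):dx=-5,dy=-6->C; (3,4):dx=+2,dy=-2->D
  (3,5):dx=-1,dy=-6->C; (3,6):dx=+5,dy=-8->D; (3,7):dx=+1,dy=-5->D; (4,5):dx=-3,dy=-4->C
  (4,6):dx=+3,dy=-6->D; (4,7):dx=-1,dy=-3->C; (5,6):dx=+6,dy=-2->D; (5,7):dx=+2,dy=+1->C
  (6,7):dx=-4,dy=+3->D
Step 2: C = 15, D = 6, total pairs = 21.
Step 3: tau = (C - D)/(n(n-1)/2) = (15 - 6)/21 = 0.428571.
Step 4: Exact two-sided p-value (enumerate n! = 5040 permutations of y under H0): p = 0.238889.
Step 5: alpha = 0.1. fail to reject H0.

tau_b = 0.4286 (C=15, D=6), p = 0.238889, fail to reject H0.


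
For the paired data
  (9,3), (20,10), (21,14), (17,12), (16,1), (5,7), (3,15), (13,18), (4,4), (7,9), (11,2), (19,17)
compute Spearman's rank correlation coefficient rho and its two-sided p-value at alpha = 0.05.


Step 1: Rank x and y separately (midranks; no ties here).
rank(x): 9->5, 20->11, 21->12, 17->9, 16->8, 5->3, 3->1, 13->7, 4->2, 7->4, 11->6, 19->10
rank(y): 3->3, 10->7, 14->9, 12->8, 1->1, 7->5, 15->10, 18->12, 4->4, 9->6, 2->2, 17->11
Step 2: d_i = R_x(i) - R_y(i); compute d_i^2.
  (5-3)^2=4, (11-7)^2=16, (12-9)^2=9, (9-8)^2=1, (8-1)^2=49, (3-5)^2=4, (1-10)^2=81, (7-12)^2=25, (2-4)^2=4, (4-6)^2=4, (6-2)^2=16, (10-11)^2=1
sum(d^2) = 214.
Step 3: rho = 1 - 6*214 / (12*(12^2 - 1)) = 1 - 1284/1716 = 0.251748.
Step 4: Under H0, t = rho * sqrt((n-2)/(1-rho^2)) = 0.8226 ~ t(10).
Step 5: Two-sided p-value from the t-distribution with 10 df = 0.429919.
Step 6: alpha = 0.05. fail to reject H0.

rho = 0.2517, p = 0.429919, fail to reject H0 at alpha = 0.05.


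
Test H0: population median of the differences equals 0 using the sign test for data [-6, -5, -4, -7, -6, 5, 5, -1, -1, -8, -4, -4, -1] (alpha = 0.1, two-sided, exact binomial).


Step 1: Discard zero differences. Original n = 13; n_eff = number of nonzero differences = 13.
Nonzero differences (with sign): -6, -5, -4, -7, -6, +5, +5, -1, -1, -8, -4, -4, -1
Step 2: Count signs: positive = 2, negative = 11.
Step 3: Under H0: P(positive) = 0.5, so the number of positives S ~ Bin(13, 0.5).
Step 4: Two-sided exact p-value = sum of Bin(13,0.5) probabilities at or below the observed probability = 0.022461.
Step 5: alpha = 0.1. reject H0.

n_eff = 13, pos = 2, neg = 11, p = 0.022461, reject H0.


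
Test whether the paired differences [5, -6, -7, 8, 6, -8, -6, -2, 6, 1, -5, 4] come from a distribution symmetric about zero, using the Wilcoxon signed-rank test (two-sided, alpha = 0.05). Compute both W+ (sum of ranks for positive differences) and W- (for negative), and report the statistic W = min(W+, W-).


Step 1: Drop any zero differences (none here) and take |d_i|.
|d| = [5, 6, 7, 8, 6, 8, 6, 2, 6, 1, 5, 4]
Step 2: Midrank |d_i| (ties get averaged ranks).
ranks: |5|->4.5, |6|->7.5, |7|->10, |8|->11.5, |6|->7.5, |8|->11.5, |6|->7.5, |2|->2, |6|->7.5, |1|->1, |5|->4.5, |4|->3
Step 3: Attach original signs; sum ranks with positive sign and with negative sign.
W+ = 4.5 + 11.5 + 7.5 + 7.5 + 1 + 3 = 35
W- = 7.5 + 10 + 11.5 + 7.5 + 2 + 4.5 = 43
(Check: W+ + W- = 78 should equal n(n+1)/2 = 78.)
Step 4: Test statistic W = min(W+, W-) = 35.
Step 5: Ties in |d|, so use the tie-corrected normal approximation.
        E[W] = n(n+1)/4 = 12*13/4 = 39.
        Tie groups: |d|=5 (t=2), |d|=6 (t=4), |d|=8 (t=2); sum(t^3 - t) = 72.
        Var[W] = n(n+1)(2n+1)/24 - sum(t^3-t)/48 = 3900/24 - 72/48 = 161.
        z = (W - E[W]) / sqrt(Var[W]) = (35 - 39) / 12.6886 = -0.3152.
        Two-sided p = 2*Phi(z) = 0.752576.
Step 6: alpha = 0.05. fail to reject H0.

W+ = 35, W- = 43, W = min = 35, p = 0.752576, fail to reject H0.


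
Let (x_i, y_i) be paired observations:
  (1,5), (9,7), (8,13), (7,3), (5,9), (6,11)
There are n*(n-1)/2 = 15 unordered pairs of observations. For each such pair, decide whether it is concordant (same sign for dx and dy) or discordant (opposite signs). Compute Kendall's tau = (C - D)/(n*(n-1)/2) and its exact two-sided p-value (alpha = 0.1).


Step 1: Enumerate the 15 unordered pairs (i,j) with i<j and classify each by sign(x_j-x_i) * sign(y_j-y_i).
  (1,2):dx=+8,dy=+2->C; (1,3):dx=+7,dy=+8->C; (1,4):dx=+6,dy=-2->D; (1,5):dx=+4,dy=+4->C
  (1,6):dx=+5,dy=+6->C; (2,3):dx=-1,dy=+6->D; (2,4):dx=-2,dy=-4->C; (2,5):dx=-4,dy=+2->D
  (2,6):dx=-3,dy=+4->D; (3,4):dx=-1,dy=-10->C; (3,5):dx=-3,dy=-4->C; (3,6):dx=-2,dy=-2->C
  (4,5):dx=-2,dy=+6->D; (4,6):dx=-1,dy=+8->D; (5,6):dx=+1,dy=+2->C
Step 2: C = 9, D = 6, total pairs = 15.
Step 3: tau = (C - D)/(n(n-1)/2) = (9 - 6)/15 = 0.200000.
Step 4: Exact two-sided p-value (enumerate n! = 720 permutations of y under H0): p = 0.719444.
Step 5: alpha = 0.1. fail to reject H0.

tau_b = 0.2000 (C=9, D=6), p = 0.719444, fail to reject H0.


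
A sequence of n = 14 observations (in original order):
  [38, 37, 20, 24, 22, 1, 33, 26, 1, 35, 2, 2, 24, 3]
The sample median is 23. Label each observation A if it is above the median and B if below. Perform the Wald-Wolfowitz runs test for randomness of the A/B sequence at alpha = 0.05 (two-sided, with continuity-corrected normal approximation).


Step 1: Compute median = 23; label A = above, B = below.
Labels in order: AABABBAABABBAB  (n_A = 7, n_B = 7)
Step 2: Count runs R = 10.
Step 3: Under H0 (random ordering), E[R] = 2*n_A*n_B/(n_A+n_B) + 1 = 2*7*7/14 + 1 = 8.0000.
        Var[R] = 2*n_A*n_B*(2*n_A*n_B - n_A - n_B) / ((n_A+n_B)^2 * (n_A+n_B-1)) = 8232/2548 = 3.2308.
        SD[R] = 1.7974.
Step 4: Continuity-corrected z = (R - 0.5 - E[R]) / SD[R] = (10 - 0.5 - 8.0000) / 1.7974 = 0.8345.
Step 5: Two-sided p-value via normal approximation = 2*(1 - Phi(|z|)) = 0.403986.
Step 6: alpha = 0.05. fail to reject H0.

R = 10, z = 0.8345, p = 0.403986, fail to reject H0.


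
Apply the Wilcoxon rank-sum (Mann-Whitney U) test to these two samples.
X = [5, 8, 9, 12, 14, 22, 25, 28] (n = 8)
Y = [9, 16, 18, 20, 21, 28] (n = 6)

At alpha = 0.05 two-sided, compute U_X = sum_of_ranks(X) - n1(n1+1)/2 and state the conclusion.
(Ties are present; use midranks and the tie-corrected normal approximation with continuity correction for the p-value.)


Step 1: Combine and sort all 14 observations; assign midranks.
sorted (value, group): (5,X), (8,X), (9,X), (9,Y), (12,X), (14,X), (16,Y), (18,Y), (20,Y), (21,Y), (22,X), (25,X), (28,X), (28,Y)
ranks: 5->1, 8->2, 9->3.5, 9->3.5, 12->5, 14->6, 16->7, 18->8, 20->9, 21->10, 22->11, 25->12, 28->13.5, 28->13.5
Step 2: Rank sum for X: R1 = 1 + 2 + 3.5 + 5 + 6 + 11 + 12 + 13.5 = 54.
Step 3: U_X = R1 - n1(n1+1)/2 = 54 - 8*9/2 = 54 - 36 = 18.
       U_Y = n1*n2 - U_X = 48 - 18 = 30.
Step 4: Ties are present, so use the tie-corrected normal approximation (with continuity correction) for the p-value.
Step 5: p-value = 0.476705; compare to alpha = 0.05. fail to reject H0.

U_X = 18, p = 0.476705, fail to reject H0 at alpha = 0.05.


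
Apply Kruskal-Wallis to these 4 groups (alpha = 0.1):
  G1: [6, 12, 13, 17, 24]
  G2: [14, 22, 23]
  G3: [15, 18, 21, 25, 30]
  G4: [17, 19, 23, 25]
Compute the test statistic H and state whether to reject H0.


Step 1: Combine all N = 17 observations and assign midranks.
sorted (value, group, rank): (6,G1,1), (12,G1,2), (13,G1,3), (14,G2,4), (15,G3,5), (17,G1,6.5), (17,G4,6.5), (18,G3,8), (19,G4,9), (21,G3,10), (22,G2,11), (23,G2,12.5), (23,G4,12.5), (24,G1,14), (25,G3,15.5), (25,G4,15.5), (30,G3,17)
Step 2: Sum ranks within each group.
R_1 = 26.5 (n_1 = 5)
R_2 = 27.5 (n_2 = 3)
R_3 = 55.5 (n_3 = 5)
R_4 = 43.5 (n_4 = 4)
Step 3: H = 12/(N(N+1)) * sum(R_i^2/n_i) - 3(N+1)
     = 12/(17*18) * (26.5^2/5 + 27.5^2/3 + 55.5^2/5 + 43.5^2/4) - 3*18
     = 0.039216 * 1481.65 - 54
     = 4.103758.
Step 4: Ties present; correction factor C = 1 - 18/(17^3 - 17) = 0.996324. Corrected H = 4.103758 / 0.996324 = 4.118901.
Step 5: Under H0, H ~ chi^2(3); p-value = 0.248908.
Step 6: alpha = 0.1. fail to reject H0.

H = 4.1189, df = 3, p = 0.248908, fail to reject H0.


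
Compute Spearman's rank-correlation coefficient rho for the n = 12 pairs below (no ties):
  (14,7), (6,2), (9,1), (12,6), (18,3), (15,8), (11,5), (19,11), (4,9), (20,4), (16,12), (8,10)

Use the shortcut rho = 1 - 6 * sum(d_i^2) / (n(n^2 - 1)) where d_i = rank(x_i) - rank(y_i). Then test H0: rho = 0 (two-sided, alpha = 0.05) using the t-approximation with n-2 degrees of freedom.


Step 1: Rank x and y separately (midranks; no ties here).
rank(x): 14->7, 6->2, 9->4, 12->6, 18->10, 15->8, 11->5, 19->11, 4->1, 20->12, 16->9, 8->3
rank(y): 7->7, 2->2, 1->1, 6->6, 3->3, 8->8, 5->5, 11->11, 9->9, 4->4, 12->12, 10->10
Step 2: d_i = R_x(i) - R_y(i); compute d_i^2.
  (7-7)^2=0, (2-2)^2=0, (4-1)^2=9, (6-6)^2=0, (10-3)^2=49, (8-8)^2=0, (5-5)^2=0, (11-11)^2=0, (1-9)^2=64, (12-4)^2=64, (9-12)^2=9, (3-10)^2=49
sum(d^2) = 244.
Step 3: rho = 1 - 6*244 / (12*(12^2 - 1)) = 1 - 1464/1716 = 0.146853.
Step 4: Under H0, t = rho * sqrt((n-2)/(1-rho^2)) = 0.4695 ~ t(10).
Step 5: Two-sided p-value from the t-distribution with 10 df = 0.648796.
Step 6: alpha = 0.05. fail to reject H0.

rho = 0.1469, p = 0.648796, fail to reject H0 at alpha = 0.05.


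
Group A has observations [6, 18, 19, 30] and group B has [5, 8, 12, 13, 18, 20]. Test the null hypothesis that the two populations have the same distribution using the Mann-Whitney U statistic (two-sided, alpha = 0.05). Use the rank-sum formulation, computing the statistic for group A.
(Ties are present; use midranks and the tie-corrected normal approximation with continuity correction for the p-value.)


Step 1: Combine and sort all 10 observations; assign midranks.
sorted (value, group): (5,Y), (6,X), (8,Y), (12,Y), (13,Y), (18,X), (18,Y), (19,X), (20,Y), (30,X)
ranks: 5->1, 6->2, 8->3, 12->4, 13->5, 18->6.5, 18->6.5, 19->8, 20->9, 30->10
Step 2: Rank sum for X: R1 = 2 + 6.5 + 8 + 10 = 26.5.
Step 3: U_X = R1 - n1(n1+1)/2 = 26.5 - 4*5/2 = 26.5 - 10 = 16.5.
       U_Y = n1*n2 - U_X = 24 - 16.5 = 7.5.
Step 4: Ties are present, so use the tie-corrected normal approximation (with continuity correction) for the p-value.
Step 5: p-value = 0.392330; compare to alpha = 0.05. fail to reject H0.

U_X = 16.5, p = 0.392330, fail to reject H0 at alpha = 0.05.


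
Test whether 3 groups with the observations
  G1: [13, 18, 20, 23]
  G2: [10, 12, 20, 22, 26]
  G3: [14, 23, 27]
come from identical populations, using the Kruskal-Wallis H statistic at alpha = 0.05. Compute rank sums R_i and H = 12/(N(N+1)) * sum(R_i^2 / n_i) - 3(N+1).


Step 1: Combine all N = 12 observations and assign midranks.
sorted (value, group, rank): (10,G2,1), (12,G2,2), (13,G1,3), (14,G3,4), (18,G1,5), (20,G1,6.5), (20,G2,6.5), (22,G2,8), (23,G1,9.5), (23,G3,9.5), (26,G2,11), (27,G3,12)
Step 2: Sum ranks within each group.
R_1 = 24 (n_1 = 4)
R_2 = 28.5 (n_2 = 5)
R_3 = 25.5 (n_3 = 3)
Step 3: H = 12/(N(N+1)) * sum(R_i^2/n_i) - 3(N+1)
     = 12/(12*13) * (24^2/4 + 28.5^2/5 + 25.5^2/3) - 3*13
     = 0.076923 * 523.2 - 39
     = 1.246154.
Step 4: Ties present; correction factor C = 1 - 12/(12^3 - 12) = 0.993007. Corrected H = 1.246154 / 0.993007 = 1.254930.
Step 5: Under H0, H ~ chi^2(2); p-value = 0.533944.
Step 6: alpha = 0.05. fail to reject H0.

H = 1.2549, df = 2, p = 0.533944, fail to reject H0.


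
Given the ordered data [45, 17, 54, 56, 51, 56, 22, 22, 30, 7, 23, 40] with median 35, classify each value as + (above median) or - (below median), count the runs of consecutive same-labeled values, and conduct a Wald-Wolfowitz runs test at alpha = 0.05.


Step 1: Compute median = 35; label A = above, B = below.
Labels in order: ABAAAABBBBBA  (n_A = 6, n_B = 6)
Step 2: Count runs R = 5.
Step 3: Under H0 (random ordering), E[R] = 2*n_A*n_B/(n_A+n_B) + 1 = 2*6*6/12 + 1 = 7.0000.
        Var[R] = 2*n_A*n_B*(2*n_A*n_B - n_A - n_B) / ((n_A+n_B)^2 * (n_A+n_B-1)) = 4320/1584 = 2.7273.
        SD[R] = 1.6514.
Step 4: Continuity-corrected z = (R + 0.5 - E[R]) / SD[R] = (5 + 0.5 - 7.0000) / 1.6514 = -0.9083.
Step 5: Two-sided p-value via normal approximation = 2*(1 - Phi(|z|)) = 0.363722.
Step 6: alpha = 0.05. fail to reject H0.

R = 5, z = -0.9083, p = 0.363722, fail to reject H0.


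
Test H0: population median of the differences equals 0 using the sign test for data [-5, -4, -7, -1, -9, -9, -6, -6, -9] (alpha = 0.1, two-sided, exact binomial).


Step 1: Discard zero differences. Original n = 9; n_eff = number of nonzero differences = 9.
Nonzero differences (with sign): -5, -4, -7, -1, -9, -9, -6, -6, -9
Step 2: Count signs: positive = 0, negative = 9.
Step 3: Under H0: P(positive) = 0.5, so the number of positives S ~ Bin(9, 0.5).
Step 4: Two-sided exact p-value = sum of Bin(9,0.5) probabilities at or below the observed probability = 0.003906.
Step 5: alpha = 0.1. reject H0.

n_eff = 9, pos = 0, neg = 9, p = 0.003906, reject H0.


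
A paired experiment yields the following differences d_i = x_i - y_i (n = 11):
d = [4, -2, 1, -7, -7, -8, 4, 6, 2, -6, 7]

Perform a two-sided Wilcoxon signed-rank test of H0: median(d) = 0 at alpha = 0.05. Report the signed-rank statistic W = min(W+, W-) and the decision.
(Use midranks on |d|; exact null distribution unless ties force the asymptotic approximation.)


Step 1: Drop any zero differences (none here) and take |d_i|.
|d| = [4, 2, 1, 7, 7, 8, 4, 6, 2, 6, 7]
Step 2: Midrank |d_i| (ties get averaged ranks).
ranks: |4|->4.5, |2|->2.5, |1|->1, |7|->9, |7|->9, |8|->11, |4|->4.5, |6|->6.5, |2|->2.5, |6|->6.5, |7|->9
Step 3: Attach original signs; sum ranks with positive sign and with negative sign.
W+ = 4.5 + 1 + 4.5 + 6.5 + 2.5 + 9 = 28
W- = 2.5 + 9 + 9 + 11 + 6.5 = 38
(Check: W+ + W- = 66 should equal n(n+1)/2 = 66.)
Step 4: Test statistic W = min(W+, W-) = 28.
Step 5: Ties in |d|, so use the tie-corrected normal approximation.
        E[W] = n(n+1)/4 = 11*12/4 = 33.
        Tie groups: |d|=2 (t=2), |d|=4 (t=2), |d|=6 (t=2), |d|=7 (t=3); sum(t^3 - t) = 42.
        Var[W] = n(n+1)(2n+1)/24 - sum(t^3-t)/48 = 3036/24 - 42/48 = 125.625.
        z = (W - E[W]) / sqrt(Var[W]) = (28 - 33) / 11.2083 = -0.4461.
        Two-sided p = 2*Phi(z) = 0.655525.
Step 6: alpha = 0.05. fail to reject H0.

W+ = 28, W- = 38, W = min = 28, p = 0.655525, fail to reject H0.


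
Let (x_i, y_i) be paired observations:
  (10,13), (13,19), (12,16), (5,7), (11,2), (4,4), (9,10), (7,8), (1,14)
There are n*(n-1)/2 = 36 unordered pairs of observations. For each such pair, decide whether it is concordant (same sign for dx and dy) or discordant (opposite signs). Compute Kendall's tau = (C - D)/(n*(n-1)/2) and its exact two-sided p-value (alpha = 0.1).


Step 1: Enumerate the 36 unordered pairs (i,j) with i<j and classify each by sign(x_j-x_i) * sign(y_j-y_i).
  (1,2):dx=+3,dy=+6->C; (1,3):dx=+2,dy=+3->C; (1,4):dx=-5,dy=-6->C; (1,5):dx=+1,dy=-11->D
  (1,6):dx=-6,dy=-9->C; (1,7):dx=-1,dy=-3->C; (1,8):dx=-3,dy=-5->C; (1,9):dx=-9,dy=+1->D
  (2,3):dx=-1,dy=-3->C; (2,4):dx=-8,dy=-12->C; (2,5):dx=-2,dy=-17->C; (2,6):dx=-9,dy=-15->C
  (2,7):dx=-4,dy=-9->C; (2,8):dx=-6,dy=-11->C; (2,9):dx=-12,dy=-5->C; (3,4):dx=-7,dy=-9->C
  (3,5):dx=-1,dy=-14->C; (3,6):dx=-8,dy=-12->C; (3,7):dx=-3,dy=-6->C; (3,8):dx=-5,dy=-8->C
  (3,9):dx=-11,dy=-2->C; (4,5):dx=+6,dy=-5->D; (4,6):dx=-1,dy=-3->C; (4,7):dx=+4,dy=+3->C
  (4,8):dx=+2,dy=+1->C; (4,9):dx=-4,dy=+7->D; (5,6):dx=-7,dy=+2->D; (5,7):dx=-2,dy=+8->D
  (5,8):dx=-4,dy=+6->D; (5,9):dx=-10,dy=+12->D; (6,7):dx=+5,dy=+6->C; (6,8):dx=+3,dy=+4->C
  (6,9):dx=-3,dy=+10->D; (7,8):dx=-2,dy=-2->C; (7,9):dx=-8,dy=+4->D; (8,9):dx=-6,dy=+6->D
Step 2: C = 25, D = 11, total pairs = 36.
Step 3: tau = (C - D)/(n(n-1)/2) = (25 - 11)/36 = 0.388889.
Step 4: Exact two-sided p-value (enumerate n! = 362880 permutations of y under H0): p = 0.180181.
Step 5: alpha = 0.1. fail to reject H0.

tau_b = 0.3889 (C=25, D=11), p = 0.180181, fail to reject H0.


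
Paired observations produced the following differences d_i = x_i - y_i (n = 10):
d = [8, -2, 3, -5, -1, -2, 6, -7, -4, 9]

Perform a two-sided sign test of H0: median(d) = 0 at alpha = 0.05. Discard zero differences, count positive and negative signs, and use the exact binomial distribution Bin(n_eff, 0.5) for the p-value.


Step 1: Discard zero differences. Original n = 10; n_eff = number of nonzero differences = 10.
Nonzero differences (with sign): +8, -2, +3, -5, -1, -2, +6, -7, -4, +9
Step 2: Count signs: positive = 4, negative = 6.
Step 3: Under H0: P(positive) = 0.5, so the number of positives S ~ Bin(10, 0.5).
Step 4: Two-sided exact p-value = sum of Bin(10,0.5) probabilities at or below the observed probability = 0.753906.
Step 5: alpha = 0.05. fail to reject H0.

n_eff = 10, pos = 4, neg = 6, p = 0.753906, fail to reject H0.


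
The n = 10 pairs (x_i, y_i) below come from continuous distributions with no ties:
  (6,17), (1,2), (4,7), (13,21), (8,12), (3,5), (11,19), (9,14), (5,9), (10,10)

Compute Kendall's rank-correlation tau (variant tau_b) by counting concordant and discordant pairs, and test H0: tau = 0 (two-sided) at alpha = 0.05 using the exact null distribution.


Step 1: Enumerate the 45 unordered pairs (i,j) with i<j and classify each by sign(x_j-x_i) * sign(y_j-y_i).
  (1,2):dx=-5,dy=-15->C; (1,3):dx=-2,dy=-10->C; (1,4):dx=+7,dy=+4->C; (1,5):dx=+2,dy=-5->D
  (1,6):dx=-3,dy=-12->C; (1,7):dx=+5,dy=+2->C; (1,8):dx=+3,dy=-3->D; (1,9):dx=-1,dy=-8->C
  (1,10):dx=+4,dy=-7->D; (2,3):dx=+3,dy=+5->C; (2,4):dx=+12,dy=+19->C; (2,5):dx=+7,dy=+10->C
  (2,6):dx=+2,dy=+3->C; (2,7):dx=+10,dy=+17->C; (2,8):dx=+8,dy=+12->C; (2,9):dx=+4,dy=+7->C
  (2,10):dx=+9,dy=+8->C; (3,4):dx=+9,dy=+14->C; (3,5):dx=+4,dy=+5->C; (3,6):dx=-1,dy=-2->C
  (3,7):dx=+7,dy=+12->C; (3,8):dx=+5,dy=+7->C; (3,9):dx=+1,dy=+2->C; (3,10):dx=+6,dy=+3->C
  (4,5):dx=-5,dy=-9->C; (4,6):dx=-10,dy=-16->C; (4,7):dx=-2,dy=-2->C; (4,8):dx=-4,dy=-7->C
  (4,9):dx=-8,dy=-12->C; (4,10):dx=-3,dy=-11->C; (5,6):dx=-5,dy=-7->C; (5,7):dx=+3,dy=+7->C
  (5,8):dx=+1,dy=+2->C; (5,9):dx=-3,dy=-3->C; (5,10):dx=+2,dy=-2->D; (6,7):dx=+8,dy=+14->C
  (6,8):dx=+6,dy=+9->C; (6,9):dx=+2,dy=+4->C; (6,10):dx=+7,dy=+5->C; (7,8):dx=-2,dy=-5->C
  (7,9):dx=-6,dy=-10->C; (7,10):dx=-1,dy=-9->C; (8,9):dx=-4,dy=-5->C; (8,10):dx=+1,dy=-4->D
  (9,10):dx=+5,dy=+1->C
Step 2: C = 40, D = 5, total pairs = 45.
Step 3: tau = (C - D)/(n(n-1)/2) = (40 - 5)/45 = 0.777778.
Step 4: Exact two-sided p-value (enumerate n! = 3628800 permutations of y under H0): p = 0.000946.
Step 5: alpha = 0.05. reject H0.

tau_b = 0.7778 (C=40, D=5), p = 0.000946, reject H0.
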